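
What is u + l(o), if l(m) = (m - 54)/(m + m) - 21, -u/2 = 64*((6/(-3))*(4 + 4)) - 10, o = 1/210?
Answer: -7245/2 ≈ -3622.5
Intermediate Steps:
o = 1/210 ≈ 0.0047619
u = 2068 (u = -2*(64*((6/(-3))*(4 + 4)) - 10) = -2*(64*((6*(-⅓))*8) - 10) = -2*(64*(-2*8) - 10) = -2*(64*(-16) - 10) = -2*(-1024 - 10) = -2*(-1034) = 2068)
l(m) = -21 + (-54 + m)/(2*m) (l(m) = (-54 + m)/((2*m)) - 21 = (-54 + m)*(1/(2*m)) - 21 = (-54 + m)/(2*m) - 21 = -21 + (-54 + m)/(2*m))
u + l(o) = 2068 + (-41/2 - 27/1/210) = 2068 + (-41/2 - 27*210) = 2068 + (-41/2 - 5670) = 2068 - 11381/2 = -7245/2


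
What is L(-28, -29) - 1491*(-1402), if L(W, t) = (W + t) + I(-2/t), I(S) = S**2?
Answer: 1757963329/841 ≈ 2.0903e+6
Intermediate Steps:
L(W, t) = W + t + 4/t**2 (L(W, t) = (W + t) + (-2/t)**2 = (W + t) + 4/t**2 = W + t + 4/t**2)
L(-28, -29) - 1491*(-1402) = (-28 - 29 + 4/(-29)**2) - 1491*(-1402) = (-28 - 29 + 4*(1/841)) + 2090382 = (-28 - 29 + 4/841) + 2090382 = -47933/841 + 2090382 = 1757963329/841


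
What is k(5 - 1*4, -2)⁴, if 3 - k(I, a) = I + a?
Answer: 256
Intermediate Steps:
k(I, a) = 3 - I - a (k(I, a) = 3 - (I + a) = 3 + (-I - a) = 3 - I - a)
k(5 - 1*4, -2)⁴ = (3 - (5 - 1*4) - 1*(-2))⁴ = (3 - (5 - 4) + 2)⁴ = (3 - 1*1 + 2)⁴ = (3 - 1 + 2)⁴ = 4⁴ = 256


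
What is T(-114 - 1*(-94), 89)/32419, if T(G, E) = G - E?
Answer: -109/32419 ≈ -0.0033622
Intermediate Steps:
T(-114 - 1*(-94), 89)/32419 = ((-114 - 1*(-94)) - 1*89)/32419 = ((-114 + 94) - 89)*(1/32419) = (-20 - 89)*(1/32419) = -109*1/32419 = -109/32419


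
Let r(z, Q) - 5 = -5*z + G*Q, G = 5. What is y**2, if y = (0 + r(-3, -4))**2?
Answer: 0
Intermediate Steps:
r(z, Q) = 5 - 5*z + 5*Q (r(z, Q) = 5 + (-5*z + 5*Q) = 5 - 5*z + 5*Q)
y = 0 (y = (0 + (5 - 5*(-3) + 5*(-4)))**2 = (0 + (5 + 15 - 20))**2 = (0 + 0)**2 = 0**2 = 0)
y**2 = 0**2 = 0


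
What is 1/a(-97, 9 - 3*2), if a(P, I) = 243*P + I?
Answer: -1/23568 ≈ -4.2430e-5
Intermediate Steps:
a(P, I) = I + 243*P
1/a(-97, 9 - 3*2) = 1/((9 - 3*2) + 243*(-97)) = 1/((9 - 6) - 23571) = 1/(3 - 23571) = 1/(-23568) = -1/23568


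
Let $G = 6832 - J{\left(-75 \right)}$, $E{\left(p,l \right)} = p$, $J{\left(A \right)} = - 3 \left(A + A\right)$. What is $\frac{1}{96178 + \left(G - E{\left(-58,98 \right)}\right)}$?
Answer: $\frac{1}{102618} \approx 9.7449 \cdot 10^{-6}$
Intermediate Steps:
$J{\left(A \right)} = - 6 A$ ($J{\left(A \right)} = - 3 \cdot 2 A = - 6 A$)
$G = 6382$ ($G = 6832 - \left(-6\right) \left(-75\right) = 6832 - 450 = 6382$)
$\frac{1}{96178 + \left(G - E{\left(-58,98 \right)}\right)} = \frac{1}{96178 + \left(6382 - -58\right)} = \frac{1}{96178 + \left(6382 + 58\right)} = \frac{1}{96178 + 6440} = \frac{1}{102618}$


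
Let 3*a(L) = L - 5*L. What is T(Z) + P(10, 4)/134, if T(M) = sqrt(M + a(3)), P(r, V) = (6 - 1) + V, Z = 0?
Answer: 9/134 + 2*I ≈ 0.067164 + 2.0*I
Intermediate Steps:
a(L) = -4*L/3 (a(L) = (L - 5*L)/3 = (-4*L)/3 = -4*L/3)
P(r, V) = 5 + V
T(M) = sqrt(-4 + M) (T(M) = sqrt(M - 4/3*3) = sqrt(M - 4) = sqrt(-4 + M))
T(Z) + P(10, 4)/134 = sqrt(-4 + 0) + (5 + 4)/134 = sqrt(-4) + (1/134)*9 = 2*I + 9/134 = 9/134 + 2*I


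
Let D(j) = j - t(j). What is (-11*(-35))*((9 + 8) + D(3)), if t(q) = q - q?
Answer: 7700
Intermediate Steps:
t(q) = 0
D(j) = j (D(j) = j - 1*0 = j + 0 = j)
(-11*(-35))*((9 + 8) + D(3)) = (-11*(-35))*((9 + 8) + 3) = 385*(17 + 3) = 385*20 = 7700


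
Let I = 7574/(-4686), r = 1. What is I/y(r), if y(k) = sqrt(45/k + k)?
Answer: -3787*sqrt(46)/107778 ≈ -0.23831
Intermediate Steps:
y(k) = sqrt(k + 45/k)
I = -3787/2343 (I = 7574*(-1/4686) = -3787/2343 ≈ -1.6163)
I/y(r) = -3787/(2343*sqrt(1 + 45/1)) = -3787/(2343*sqrt(1 + 45*1)) = -3787/(2343*sqrt(1 + 45)) = -3787*sqrt(46)/46/2343 = -3787*sqrt(46)/107778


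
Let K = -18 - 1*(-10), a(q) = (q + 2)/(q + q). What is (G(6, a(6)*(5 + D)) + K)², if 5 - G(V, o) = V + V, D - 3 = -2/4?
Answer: 225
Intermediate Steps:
D = 5/2 (D = 3 - 2/4 = 3 - 2*¼ = 3 - ½ = 5/2 ≈ 2.5000)
a(q) = (2 + q)/(2*q) (a(q) = (2 + q)/((2*q)) = (2 + q)*(1/(2*q)) = (2 + q)/(2*q))
K = -8 (K = -18 + 10 = -8)
G(V, o) = 5 - 2*V (G(V, o) = 5 - (V + V) = 5 - 2*V)
(G(6, a(6)*(5 + D)) + K)² = ((5 - 2*6) - 8)² = ((5 - 12) - 8)² = (-7 - 8)² = (-15)² = 225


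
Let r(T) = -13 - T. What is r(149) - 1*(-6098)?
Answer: 5936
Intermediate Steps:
r(149) - 1*(-6098) = (-13 - 1*149) - 1*(-6098) = (-13 - 149) + 6098 = -162 + 6098 = 5936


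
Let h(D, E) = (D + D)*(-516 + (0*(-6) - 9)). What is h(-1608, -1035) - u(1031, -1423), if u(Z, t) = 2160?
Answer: 1686240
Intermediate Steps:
h(D, E) = -1050*D (h(D, E) = (2*D)*(-516 + (0 - 9)) = (2*D)*(-516 - 9) = (2*D)*(-525) = -1050*D)
h(-1608, -1035) - u(1031, -1423) = -1050*(-1608) - 1*2160 = 1688400 - 2160 = 1686240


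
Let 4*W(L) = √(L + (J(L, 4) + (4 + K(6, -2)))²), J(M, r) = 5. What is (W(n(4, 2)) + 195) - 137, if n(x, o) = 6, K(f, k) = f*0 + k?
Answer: 58 + √55/4 ≈ 59.854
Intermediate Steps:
K(f, k) = k (K(f, k) = 0 + k = k)
W(L) = √(49 + L)/4 (W(L) = √(L + (5 + (4 - 2))²)/4 = √(L + (5 + 2)²)/4 = √(L + 7²)/4 = √(L + 49)/4 = √(49 + L)/4)
(W(n(4, 2)) + 195) - 137 = (√(49 + 6)/4 + 195) - 137 = (√55/4 + 195) - 137 = (195 + √55/4) - 137 = 58 + √55/4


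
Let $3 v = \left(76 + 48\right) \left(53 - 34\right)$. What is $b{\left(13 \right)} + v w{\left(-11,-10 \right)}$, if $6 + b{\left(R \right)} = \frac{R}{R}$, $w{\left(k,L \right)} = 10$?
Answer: $\frac{23545}{3} \approx 7848.3$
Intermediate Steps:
$b{\left(R \right)} = -5$ ($b{\left(R \right)} = -6 + \frac{R}{R} = -6 + 1 = -5$)
$v = \frac{2356}{3}$ ($v = \frac{\left(76 + 48\right) \left(53 - 34\right)}{3} = \frac{124 \cdot 19}{3} = \frac{1}{3} \cdot 2356 = \frac{2356}{3} \approx 785.33$)
$b{\left(13 \right)} + v w{\left(-11,-10 \right)} = -5 + \frac{2356}{3} \cdot 10 = -5 + \frac{23560}{3} = \frac{23545}{3}$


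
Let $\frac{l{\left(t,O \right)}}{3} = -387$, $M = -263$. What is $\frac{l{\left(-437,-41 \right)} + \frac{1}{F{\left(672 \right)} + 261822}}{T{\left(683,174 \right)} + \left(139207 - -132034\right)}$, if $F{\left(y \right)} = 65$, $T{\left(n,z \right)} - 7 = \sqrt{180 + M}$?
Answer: $- \frac{82473173025888}{19268461098826669} + \frac{304050806 i \sqrt{83}}{19268461098826669} \approx -0.0042802 + 1.4376 \cdot 10^{-7} i$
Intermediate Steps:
$l{\left(t,O \right)} = -1161$ ($l{\left(t,O \right)} = 3 \left(-387\right) = -1161$)
$T{\left(n,z \right)} = 7 + i \sqrt{83}$ ($T{\left(n,z \right)} = 7 + \sqrt{180 - 263} = 7 + \sqrt{-83} = 7 + i \sqrt{83}$)
$\frac{l{\left(-437,-41 \right)} + \frac{1}{F{\left(672 \right)} + 261822}}{T{\left(683,174 \right)} + \left(139207 - -132034\right)} = \frac{-1161 + \frac{1}{65 + 261822}}{\left(7 + i \sqrt{83}\right) + \left(139207 - -132034\right)} = \frac{-1161 + \frac{1}{261887}}{\left(7 + i \sqrt{83}\right) + \left(139207 + 132034\right)} = \frac{-1161 + \frac{1}{261887}}{\left(7 + i \sqrt{83}\right) + 271241} = - \frac{304050806}{261887 \left(271248 + i \sqrt{83}\right)}$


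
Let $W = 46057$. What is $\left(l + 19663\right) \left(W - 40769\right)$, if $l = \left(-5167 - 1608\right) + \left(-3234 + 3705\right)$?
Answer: $70642392$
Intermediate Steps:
$l = -6304$ ($l = -6775 + 471 = -6304$)
$\left(l + 19663\right) \left(W - 40769\right) = \left(-6304 + 19663\right) \left(46057 - 40769\right) = 13359 \cdot 5288 = 70642392$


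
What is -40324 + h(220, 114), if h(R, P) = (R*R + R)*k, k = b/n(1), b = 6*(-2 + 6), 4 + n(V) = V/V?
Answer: -429284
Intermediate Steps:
n(V) = -3 (n(V) = -4 + V/V = -4 + 1 = -3)
b = 24 (b = 6*4 = 24)
k = -8 (k = 24/(-3) = 24*(-⅓) = -8)
h(R, P) = -8*R - 8*R² (h(R, P) = (R*R + R)*(-8) = (R² + R)*(-8) = (R + R²)*(-8) = -8*R - 8*R²)
-40324 + h(220, 114) = -40324 - 8*220*(1 + 220) = -40324 - 8*220*221 = -40324 - 388960 = -429284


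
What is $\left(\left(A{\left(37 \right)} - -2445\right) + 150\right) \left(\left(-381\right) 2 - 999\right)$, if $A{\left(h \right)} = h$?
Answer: $-4634952$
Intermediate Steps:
$\left(\left(A{\left(37 \right)} - -2445\right) + 150\right) \left(\left(-381\right) 2 - 999\right) = \left(\left(37 - -2445\right) + 150\right) \left(\left(-381\right) 2 - 999\right) = \left(\left(37 + 2445\right) + 150\right) \left(-762 - 999\right) = \left(2482 + 150\right) \left(-1761\right) = 2632 \left(-1761\right) = -4634952$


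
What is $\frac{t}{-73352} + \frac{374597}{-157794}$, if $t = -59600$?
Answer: $- \frac{2259114593}{1446813186} \approx -1.5614$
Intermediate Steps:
$\frac{t}{-73352} + \frac{374597}{-157794} = - \frac{59600}{-73352} + \frac{374597}{-157794} = \left(-59600\right) \left(- \frac{1}{73352}\right) + 374597 \left(- \frac{1}{157794}\right) = \frac{7450}{9169} - \frac{374597}{157794} = - \frac{2259114593}{1446813186}$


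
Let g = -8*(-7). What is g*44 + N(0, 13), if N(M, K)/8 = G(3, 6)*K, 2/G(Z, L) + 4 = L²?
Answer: 4941/2 ≈ 2470.5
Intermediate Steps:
G(Z, L) = 2/(-4 + L²)
N(M, K) = K/2 (N(M, K) = 8*((2/(-4 + 6²))*K) = 8*((2/(-4 + 36))*K) = 8*((2/32)*K) = 8*((2*(1/32))*K) = 8*(K/16) = K/2)
g = 56
g*44 + N(0, 13) = 56*44 + (½)*13 = 2464 + 13/2 = 4941/2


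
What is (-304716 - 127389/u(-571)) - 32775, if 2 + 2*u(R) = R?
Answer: -64375855/191 ≈ -3.3705e+5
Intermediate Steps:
u(R) = -1 + R/2
(-304716 - 127389/u(-571)) - 32775 = (-304716 - 127389/(-1 + (1/2)*(-571))) - 32775 = (-304716 - 127389/(-1 - 571/2)) - 32775 = (-304716 - 127389/(-573/2)) - 32775 = (-304716 - 127389*(-2/573)) - 32775 = (-304716 + 84926/191) - 32775 = -58115830/191 - 32775 = -64375855/191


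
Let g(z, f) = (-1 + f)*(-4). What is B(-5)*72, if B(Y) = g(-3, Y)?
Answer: 1728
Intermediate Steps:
g(z, f) = 4 - 4*f
B(Y) = 4 - 4*Y
B(-5)*72 = (4 - 4*(-5))*72 = (4 + 20)*72 = 24*72 = 1728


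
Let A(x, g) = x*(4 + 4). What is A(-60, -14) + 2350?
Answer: 1870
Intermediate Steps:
A(x, g) = 8*x (A(x, g) = x*8 = 8*x)
A(-60, -14) + 2350 = 8*(-60) + 2350 = -480 + 2350 = 1870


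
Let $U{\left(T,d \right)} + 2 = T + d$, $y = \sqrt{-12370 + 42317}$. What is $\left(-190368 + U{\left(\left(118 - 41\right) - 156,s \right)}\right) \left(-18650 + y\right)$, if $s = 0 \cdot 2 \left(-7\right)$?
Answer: $3551873850 - 190449 \sqrt{29947} \approx 3.5189 \cdot 10^{9}$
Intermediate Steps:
$y = \sqrt{29947} \approx 173.05$
$s = 0$ ($s = 0 \left(-7\right) = 0$)
$U{\left(T,d \right)} = -2 + T + d$ ($U{\left(T,d \right)} = -2 + \left(T + d\right) = -2 + T + d$)
$\left(-190368 + U{\left(\left(118 - 41\right) - 156,s \right)}\right) \left(-18650 + y\right) = \left(-190368 + \left(-2 + \left(\left(118 - 41\right) - 156\right) + 0\right)\right) \left(-18650 + \sqrt{29947}\right) = \left(-190368 + \left(-2 + \left(77 - 156\right) + 0\right)\right) \left(-18650 + \sqrt{29947}\right) = \left(-190368 - 81\right) \left(-18650 + \sqrt{29947}\right) = - 190449 \left(-18650 + \sqrt{29947}\right) = 3551873850 - 190449 \sqrt{29947}$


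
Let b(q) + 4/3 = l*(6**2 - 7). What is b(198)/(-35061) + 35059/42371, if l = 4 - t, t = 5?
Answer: 283958966/342823761 ≈ 0.82829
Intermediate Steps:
l = -1 (l = 4 - 1*5 = 4 - 5 = -1)
b(q) = -91/3 (b(q) = -4/3 - (6**2 - 7) = -4/3 - (36 - 7) = -4/3 - 1*29 = -4/3 - 29 = -91/3)
b(198)/(-35061) + 35059/42371 = -91/3/(-35061) + 35059/42371 = -91/3*(-1/35061) + 35059*(1/42371) = 7/8091 + 35059/42371 = 283958966/342823761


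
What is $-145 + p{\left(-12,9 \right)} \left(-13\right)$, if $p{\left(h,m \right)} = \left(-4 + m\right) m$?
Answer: $-730$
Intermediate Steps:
$p{\left(h,m \right)} = m \left(-4 + m\right)$
$-145 + p{\left(-12,9 \right)} \left(-13\right) = -145 + 9 \left(-4 + 9\right) \left(-13\right) = -145 + 9 \cdot 5 \left(-13\right) = -145 + 45 \left(-13\right) = -145 - 585 = -730$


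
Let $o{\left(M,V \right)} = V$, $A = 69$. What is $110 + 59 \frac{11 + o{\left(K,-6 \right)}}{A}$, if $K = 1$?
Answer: $\frac{7885}{69} \approx 114.28$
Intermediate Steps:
$110 + 59 \frac{11 + o{\left(K,-6 \right)}}{A} = 110 + 59 \frac{11 - 6}{69} = 110 + 59 \cdot 5 \cdot \frac{1}{69} = 110 + 59 \cdot \frac{5}{69} = 110 + \frac{295}{69} = \frac{7885}{69}$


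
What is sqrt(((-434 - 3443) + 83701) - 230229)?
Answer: I*sqrt(150405) ≈ 387.82*I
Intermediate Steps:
sqrt(((-434 - 3443) + 83701) - 230229) = sqrt((-3877 + 83701) - 230229) = sqrt(79824 - 230229) = sqrt(-150405) = I*sqrt(150405)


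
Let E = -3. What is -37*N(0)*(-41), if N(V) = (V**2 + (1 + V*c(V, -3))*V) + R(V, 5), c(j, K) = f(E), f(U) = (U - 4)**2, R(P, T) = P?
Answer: 0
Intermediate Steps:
f(U) = (-4 + U)**2
c(j, K) = 49 (c(j, K) = (-4 - 3)**2 = (-7)**2 = 49)
N(V) = V + V**2 + V*(1 + 49*V) (N(V) = (V**2 + (1 + V*49)*V) + V = (V**2 + (1 + 49*V)*V) + V = (V**2 + V*(1 + 49*V)) + V = V + V**2 + V*(1 + 49*V))
-37*N(0)*(-41) = -74*0*(1 + 25*0)*(-41) = -74*0*(1 + 0)*(-41) = -74*0*(-41) = -37*0*(-41) = 0*(-41) = 0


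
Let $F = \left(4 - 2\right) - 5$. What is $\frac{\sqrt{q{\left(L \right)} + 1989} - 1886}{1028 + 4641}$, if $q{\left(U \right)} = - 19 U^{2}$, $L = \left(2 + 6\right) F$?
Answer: $- \frac{1886}{5669} + \frac{3 i \sqrt{995}}{5669} \approx -0.33269 + 0.016693 i$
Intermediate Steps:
$F = -3$ ($F = \left(4 - 2\right) - 5 = 2 - 5 = -3$)
$L = -24$ ($L = \left(2 + 6\right) \left(-3\right) = 8 \left(-3\right) = -24$)
$\frac{\sqrt{q{\left(L \right)} + 1989} - 1886}{1028 + 4641} = \frac{\sqrt{- 19 \left(-24\right)^{2} + 1989} - 1886}{1028 + 4641} = \frac{\sqrt{\left(-19\right) 576 + 1989} - 1886}{5669} = \left(\sqrt{-10944 + 1989} - 1886\right) \frac{1}{5669} = \left(\sqrt{-8955} - 1886\right) \frac{1}{5669} = \left(3 i \sqrt{995} - 1886\right) \frac{1}{5669} = \left(-1886 + 3 i \sqrt{995}\right) \frac{1}{5669} = - \frac{1886}{5669} + \frac{3 i \sqrt{995}}{5669}$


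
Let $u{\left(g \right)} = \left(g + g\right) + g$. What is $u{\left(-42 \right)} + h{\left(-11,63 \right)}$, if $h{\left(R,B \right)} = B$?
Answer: $-63$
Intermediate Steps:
$u{\left(g \right)} = 3 g$ ($u{\left(g \right)} = 2 g + g = 3 g$)
$u{\left(-42 \right)} + h{\left(-11,63 \right)} = 3 \left(-42\right) + 63 = -126 + 63 = -63$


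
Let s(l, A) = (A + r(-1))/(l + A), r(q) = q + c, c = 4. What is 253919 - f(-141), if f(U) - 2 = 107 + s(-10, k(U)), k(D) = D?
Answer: 38325172/151 ≈ 2.5381e+5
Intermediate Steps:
r(q) = 4 + q (r(q) = q + 4 = 4 + q)
s(l, A) = (3 + A)/(A + l) (s(l, A) = (A + (4 - 1))/(l + A) = (A + 3)/(A + l) = (3 + A)/(A + l))
f(U) = 109 + (3 + U)/(-10 + U) (f(U) = 2 + (107 + (3 + U)/(U - 10)) = 2 + (107 + (3 + U)/(-10 + U)) = 109 + (3 + U)/(-10 + U))
253919 - f(-141) = 253919 - (-1087 + 110*(-141))/(-10 - 141) = 253919 - (-1087 - 15510)/(-151) = 253919 - (-1)*(-16597)/151 = 253919 - 1*16597/151 = 253919 - 16597/151 = 38325172/151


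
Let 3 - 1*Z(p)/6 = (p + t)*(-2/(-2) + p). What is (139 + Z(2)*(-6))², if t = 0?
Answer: 61009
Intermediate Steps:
Z(p) = 18 - 6*p*(1 + p) (Z(p) = 18 - 6*(p + 0)*(-2/(-2) + p) = 18 - 6*p*(-2*(-½) + p) = 18 - 6*p*(1 + p))
(139 + Z(2)*(-6))² = (139 + (18 - 6*2 - 6*2²)*(-6))² = (139 + (18 - 12 - 6*4)*(-6))² = (139 + (18 - 12 - 24)*(-6))² = (139 - 18*(-6))² = (139 + 108)² = 247² = 61009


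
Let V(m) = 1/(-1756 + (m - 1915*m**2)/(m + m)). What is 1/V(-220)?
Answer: 417789/2 ≈ 2.0889e+5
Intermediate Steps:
V(m) = 1/(-1756 + (m - 1915*m**2)/(2*m)) (V(m) = 1/(-1756 + (m - 1915*m**2)/((2*m))) = 1/(-1756 + (m - 1915*m**2)*(1/(2*m))) = 1/(-1756 + (m - 1915*m**2)/(2*m)))
1/V(-220) = 1/(-2/(3511 + 1915*(-220))) = 1/(-2/(3511 - 421300)) = 1/(-2/(-417789)) = 1/(-2*(-1/417789)) = 1/(2/417789) = 417789/2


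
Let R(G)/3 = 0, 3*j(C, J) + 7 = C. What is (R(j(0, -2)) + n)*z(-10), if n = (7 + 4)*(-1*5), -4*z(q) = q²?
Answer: 1375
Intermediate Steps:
z(q) = -q²/4
j(C, J) = -7/3 + C/3
R(G) = 0 (R(G) = 3*0 = 0)
n = -55 (n = 11*(-5) = -55)
(R(j(0, -2)) + n)*z(-10) = (0 - 55)*(-¼*(-10)²) = -(-55)*100/4 = -55*(-25) = 1375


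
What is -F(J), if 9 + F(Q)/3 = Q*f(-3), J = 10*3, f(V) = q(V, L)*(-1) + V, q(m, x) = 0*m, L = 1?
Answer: 297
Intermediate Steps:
q(m, x) = 0
f(V) = V (f(V) = 0*(-1) + V = 0 + V = V)
J = 30
F(Q) = -27 - 9*Q (F(Q) = -27 + 3*(Q*(-3)) = -27 + 3*(-3*Q) = -27 - 9*Q)
-F(J) = -(-27 - 9*30) = -(-27 - 270) = -1*(-297) = 297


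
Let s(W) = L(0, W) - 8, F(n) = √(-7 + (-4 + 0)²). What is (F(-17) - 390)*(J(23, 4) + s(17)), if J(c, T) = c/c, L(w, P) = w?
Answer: 2709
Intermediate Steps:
J(c, T) = 1
F(n) = 3 (F(n) = √(-7 + (-4)²) = √(-7 + 16) = √9 = 3)
s(W) = -8 (s(W) = 0 - 8 = -8)
(F(-17) - 390)*(J(23, 4) + s(17)) = (3 - 390)*(1 - 8) = -387*(-7) = 2709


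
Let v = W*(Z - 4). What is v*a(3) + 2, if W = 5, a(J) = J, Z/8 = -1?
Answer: -178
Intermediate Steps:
Z = -8 (Z = 8*(-1) = -8)
v = -60 (v = 5*(-8 - 4) = 5*(-12) = -60)
v*a(3) + 2 = -60*3 + 2 = -180 + 2 = -178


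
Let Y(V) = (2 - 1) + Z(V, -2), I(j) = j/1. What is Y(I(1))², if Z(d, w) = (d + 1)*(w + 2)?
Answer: 1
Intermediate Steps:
I(j) = j (I(j) = j*1 = j)
Z(d, w) = (1 + d)*(2 + w)
Y(V) = 1 (Y(V) = (2 - 1) + (2 - 2 + 2*V + V*(-2)) = 1 + (2 - 2 + 2*V - 2*V) = 1 + 0 = 1)
Y(I(1))² = 1² = 1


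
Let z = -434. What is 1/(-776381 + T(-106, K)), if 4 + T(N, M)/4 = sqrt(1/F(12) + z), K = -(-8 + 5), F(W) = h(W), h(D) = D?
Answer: -2329191/1808376925655 - 2*I*sqrt(15621)/1808376925655 ≈ -1.288e-6 - 1.3823e-10*I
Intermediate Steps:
F(W) = W
K = 3 (K = -1*(-3) = 3)
T(N, M) = -16 + 2*I*sqrt(15621)/3 (T(N, M) = -16 + 4*sqrt(1/12 - 434) = -16 + 4*sqrt(-5207/12) = -16 + 4*(I*sqrt(15621)/6) = -16 + 2*I*sqrt(15621)/3)
1/(-776381 + T(-106, K)) = 1/(-776381 + (-16 + 2*I*sqrt(15621)/3)) = 1/(-776397 + 2*I*sqrt(15621)/3)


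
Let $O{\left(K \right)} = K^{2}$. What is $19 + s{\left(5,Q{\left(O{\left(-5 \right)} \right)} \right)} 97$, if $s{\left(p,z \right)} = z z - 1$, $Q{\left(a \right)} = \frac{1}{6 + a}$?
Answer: $- \frac{74861}{961} \approx -77.899$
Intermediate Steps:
$s{\left(p,z \right)} = -1 + z^{2}$ ($s{\left(p,z \right)} = z^{2} - 1 = -1 + z^{2}$)
$19 + s{\left(5,Q{\left(O{\left(-5 \right)} \right)} \right)} 97 = 19 + \left(-1 + \left(\frac{1}{6 + \left(-5\right)^{2}}\right)^{2}\right) 97 = 19 + \left(-1 + \left(\frac{1}{6 + 25}\right)^{2}\right) 97 = 19 + \left(-1 + \left(\frac{1}{31}\right)^{2}\right) 97 = 19 + \left(-1 + \frac{1}{961}\right) 97 = 19 - \frac{93120}{961} = - \frac{74861}{961}$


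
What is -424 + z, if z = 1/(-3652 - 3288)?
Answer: -2942561/6940 ≈ -424.00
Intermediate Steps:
z = -1/6940 (z = 1/(-6940) = -1/6940 ≈ -0.00014409)
-424 + z = -424 - 1/6940 = -2942561/6940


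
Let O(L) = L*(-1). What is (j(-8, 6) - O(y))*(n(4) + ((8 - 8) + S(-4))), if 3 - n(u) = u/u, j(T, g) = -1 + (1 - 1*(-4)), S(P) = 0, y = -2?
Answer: 4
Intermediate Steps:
j(T, g) = 4 (j(T, g) = -1 + (1 + 4) = -1 + 5 = 4)
O(L) = -L
n(u) = 2 (n(u) = 3 - u/u = 3 - 1*1 = 3 - 1 = 2)
(j(-8, 6) - O(y))*(n(4) + ((8 - 8) + S(-4))) = (4 - (-1)*(-2))*(2 + ((8 - 8) + 0)) = (4 - 1*2)*(2 + (0 + 0)) = (4 - 2)*(2 + 0) = 2*2 = 4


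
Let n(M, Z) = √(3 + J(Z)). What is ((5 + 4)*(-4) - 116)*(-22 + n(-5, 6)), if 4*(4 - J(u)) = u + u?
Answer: 3040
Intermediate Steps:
J(u) = 4 - u/2 (J(u) = 4 - (u + u)/4 = 4 - u/2)
n(M, Z) = √(7 - Z/2) (n(M, Z) = √(3 + (4 - Z/2)) = √(7 - Z/2))
((5 + 4)*(-4) - 116)*(-22 + n(-5, 6)) = ((5 + 4)*(-4) - 116)*(-22 + √(28 - 2*6)/2) = (9*(-4) - 116)*(-22 + √(28 - 12)/2) = (-36 - 116)*(-22 + √16/2) = -152*(-22 + (½)*4) = -152*(-22 + 2) = -152*(-20) = 3040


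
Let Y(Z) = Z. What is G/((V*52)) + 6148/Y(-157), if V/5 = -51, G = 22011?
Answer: -28326069/693940 ≈ -40.819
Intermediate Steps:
V = -255 (V = 5*(-51) = -255)
G/((V*52)) + 6148/Y(-157) = 22011/((-255*52)) + 6148/(-157) = 22011/(-13260) + 6148*(-1/157) = 22011*(-1/13260) - 6148/157 = -7337/4420 - 6148/157 = -28326069/693940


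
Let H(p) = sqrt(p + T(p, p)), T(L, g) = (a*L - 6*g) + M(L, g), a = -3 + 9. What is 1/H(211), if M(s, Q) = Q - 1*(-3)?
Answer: sqrt(17)/85 ≈ 0.048507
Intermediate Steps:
M(s, Q) = 3 + Q (M(s, Q) = Q + 3 = 3 + Q)
a = 6
T(L, g) = 3 - 5*g + 6*L (T(L, g) = (6*L - 6*g) + (3 + g) = (-6*g + 6*L) + (3 + g) = 3 - 5*g + 6*L)
H(p) = sqrt(3 + 2*p) (H(p) = sqrt(p + (3 - 5*p + 6*p)) = sqrt(p + (3 + p)) = sqrt(3 + 2*p))
1/H(211) = 1/(sqrt(3 + 2*211)) = 1/(sqrt(3 + 422)) = 1/(sqrt(425)) = 1/(5*sqrt(17)) = sqrt(17)/85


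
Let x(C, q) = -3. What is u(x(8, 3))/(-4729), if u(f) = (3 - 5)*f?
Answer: -6/4729 ≈ -0.0012688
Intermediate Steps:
u(f) = -2*f
u(x(8, 3))/(-4729) = -2*(-3)/(-4729) = 6*(-1/4729) = -6/4729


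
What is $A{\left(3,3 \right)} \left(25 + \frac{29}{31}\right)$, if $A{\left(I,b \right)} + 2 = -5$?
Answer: $- \frac{5628}{31} \approx -181.55$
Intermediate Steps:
$A{\left(I,b \right)} = -7$ ($A{\left(I,b \right)} = -2 - 5 = -7$)
$A{\left(3,3 \right)} \left(25 + \frac{29}{31}\right) = - 7 \left(25 + \frac{29}{31}\right) = \left(-7\right) \frac{804}{31} = - \frac{5628}{31}$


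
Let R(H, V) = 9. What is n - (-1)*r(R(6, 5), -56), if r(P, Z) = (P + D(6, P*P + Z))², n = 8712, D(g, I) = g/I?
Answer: 5498361/625 ≈ 8797.4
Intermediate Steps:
r(P, Z) = (P + 6/(Z + P²))² (r(P, Z) = (P + 6/(P*P + Z))² = (P + 6/(P² + Z))² = (P + 6/(Z + P²))²)
n - (-1)*r(R(6, 5), -56) = 8712 - (-1)*(9 + 6/(-56 + 9²))² = 8712 - (-1)*(9 + 6/(-56 + 81))² = 8712 - (-1)*(9 + 6/25)² = 8712 - (-1)*(231/25)² = 8712 - (-1)*53361/625 = 8712 - 1*(-53361/625) = 8712 + 53361/625 = 5498361/625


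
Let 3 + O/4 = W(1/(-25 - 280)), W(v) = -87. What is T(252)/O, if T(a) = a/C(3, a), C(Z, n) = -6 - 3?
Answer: 7/90 ≈ 0.077778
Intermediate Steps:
C(Z, n) = -9
T(a) = -a/9 (T(a) = a/(-9) = a*(-⅑) = -a/9)
O = -360 (O = -12 + 4*(-87) = -12 - 348 = -360)
T(252)/O = -⅑*252/(-360) = -28*(-1/360) = 7/90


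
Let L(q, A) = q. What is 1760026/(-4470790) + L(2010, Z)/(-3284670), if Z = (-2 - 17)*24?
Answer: -96501514822/244751163155 ≈ -0.39428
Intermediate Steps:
Z = -456 (Z = -19*24 = -456)
1760026/(-4470790) + L(2010, Z)/(-3284670) = 1760026/(-4470790) + 2010/(-3284670) = 1760026*(-1/4470790) + 2010*(-1/3284670) = -880013/2235395 - 67/109489 = -96501514822/244751163155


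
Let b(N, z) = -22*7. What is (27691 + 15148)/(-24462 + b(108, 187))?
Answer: -42839/24616 ≈ -1.7403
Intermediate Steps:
b(N, z) = -154
(27691 + 15148)/(-24462 + b(108, 187)) = (27691 + 15148)/(-24462 - 154) = 42839/(-24616) = 42839*(-1/24616) = -42839/24616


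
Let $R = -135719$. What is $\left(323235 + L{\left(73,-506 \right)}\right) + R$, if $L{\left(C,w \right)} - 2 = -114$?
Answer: $187404$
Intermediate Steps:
$L{\left(C,w \right)} = -112$ ($L{\left(C,w \right)} = 2 - 114 = -112$)
$\left(323235 + L{\left(73,-506 \right)}\right) + R = \left(323235 - 112\right) - 135719 = 323123 - 135719 = 187404$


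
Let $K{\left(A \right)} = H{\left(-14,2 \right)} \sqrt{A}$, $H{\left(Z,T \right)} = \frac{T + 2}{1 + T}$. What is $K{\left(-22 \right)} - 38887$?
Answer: $-38887 + \frac{4 i \sqrt{22}}{3} \approx -38887.0 + 6.2539 i$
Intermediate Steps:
$H{\left(Z,T \right)} = \frac{2 + T}{1 + T}$
$K{\left(A \right)} = \frac{4 \sqrt{A}}{3}$ ($K{\left(A \right)} = \frac{2 + 2}{1 + 2} \sqrt{A} = \frac{1}{3} \cdot 4 \sqrt{A} = \frac{4 \sqrt{A}}{3}$)
$K{\left(-22 \right)} - 38887 = \frac{4 \sqrt{-22}}{3} - 38887 = \frac{4 i \sqrt{22}}{3} - 38887 = -38887 + \frac{4 i \sqrt{22}}{3}$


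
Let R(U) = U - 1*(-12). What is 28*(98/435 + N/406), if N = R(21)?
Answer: 3734/435 ≈ 8.5839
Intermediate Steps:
R(U) = 12 + U (R(U) = U + 12 = 12 + U)
N = 33 (N = 12 + 21 = 33)
28*(98/435 + N/406) = 28*(98/435 + 33/406) = 28*(1867/6090) = 3734/435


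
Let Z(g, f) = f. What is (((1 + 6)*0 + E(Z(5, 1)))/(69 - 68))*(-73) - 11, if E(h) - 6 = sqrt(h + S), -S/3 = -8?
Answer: -814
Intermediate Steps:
S = 24 (S = -3*(-8) = 24)
E(h) = 6 + sqrt(24 + h) (E(h) = 6 + sqrt(h + 24) = 6 + sqrt(24 + h))
(((1 + 6)*0 + E(Z(5, 1)))/(69 - 68))*(-73) - 11 = (((1 + 6)*0 + (6 + sqrt(24 + 1)))/(69 - 68))*(-73) - 11 = ((7*0 + (6 + sqrt(25)))/1)*(-73) - 11 = ((0 + (6 + 5))*1)*(-73) - 11 = ((0 + 11)*1)*(-73) - 11 = (11*1)*(-73) - 11 = 11*(-73) - 11 = -803 - 11 = -814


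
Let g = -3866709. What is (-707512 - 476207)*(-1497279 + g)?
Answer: 6349454511372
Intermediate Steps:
(-707512 - 476207)*(-1497279 + g) = (-707512 - 476207)*(-1497279 - 3866709) = -1183719*(-5363988) = 6349454511372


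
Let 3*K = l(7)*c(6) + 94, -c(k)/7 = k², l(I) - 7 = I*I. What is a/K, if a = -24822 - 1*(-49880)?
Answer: -37587/7009 ≈ -5.3627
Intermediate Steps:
l(I) = 7 + I² (l(I) = 7 + I*I = 7 + I²)
c(k) = -7*k²
K = -14018/3 (K = ((7 + 7²)*(-7*6²) + 94)/3 = ((7 + 49)*(-7*36) + 94)/3 = (56*(-252) + 94)/3 = (-14112 + 94)/3 = (⅓)*(-14018) = -14018/3 ≈ -4672.7)
a = 25058 (a = -24822 + 49880 = 25058)
a/K = 25058/(-14018/3) = 25058*(-3/14018) = -37587/7009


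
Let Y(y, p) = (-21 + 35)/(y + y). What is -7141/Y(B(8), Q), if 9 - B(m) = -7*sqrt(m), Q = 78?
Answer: -64269/7 - 14282*sqrt(2) ≈ -29379.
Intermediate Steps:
B(m) = 9 + 7*sqrt(m) (B(m) = 9 - (-7)*sqrt(m) = 9 + 7*sqrt(m))
Y(y, p) = 7/y (Y(y, p) = 14/((2*y)) = 14*(1/(2*y)) = 7/y)
-7141/Y(B(8), Q) = -(64269/7 + 14282*sqrt(2)) = -7141*(9/7 + 2*sqrt(2)) = -64269/7 - 14282*sqrt(2)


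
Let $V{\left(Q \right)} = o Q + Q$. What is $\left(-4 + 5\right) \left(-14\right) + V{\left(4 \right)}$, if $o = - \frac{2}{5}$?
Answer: $- \frac{58}{5} \approx -11.6$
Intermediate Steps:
$o = - \frac{2}{5}$ ($o = \left(-2\right) \frac{1}{5} = - \frac{2}{5} \approx -0.4$)
$V{\left(Q \right)} = \frac{3 Q}{5}$ ($V{\left(Q \right)} = - \frac{2 Q}{5} + Q = \frac{3 Q}{5}$)
$\left(-4 + 5\right) \left(-14\right) + V{\left(4 \right)} = \left(-4 + 5\right) \left(-14\right) + \frac{3}{5} \cdot 4 = 1 \left(-14\right) + \frac{12}{5} = -14 + \frac{12}{5} = - \frac{58}{5}$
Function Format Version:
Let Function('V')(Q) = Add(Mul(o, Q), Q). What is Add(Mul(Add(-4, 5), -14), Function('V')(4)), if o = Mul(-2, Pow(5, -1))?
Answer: Rational(-58, 5) ≈ -11.600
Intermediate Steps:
o = Rational(-2, 5) (o = Mul(-2, Rational(1, 5)) = Rational(-2, 5) ≈ -0.40000)
Function('V')(Q) = Mul(Rational(3, 5), Q) (Function('V')(Q) = Add(Mul(Rational(-2, 5), Q), Q) = Mul(Rational(3, 5), Q))
Add(Mul(Add(-4, 5), -14), Function('V')(4)) = Add(Mul(Add(-4, 5), -14), Mul(Rational(3, 5), 4)) = Add(Mul(1, -14), Rational(12, 5)) = Add(-14, Rational(12, 5)) = Rational(-58, 5)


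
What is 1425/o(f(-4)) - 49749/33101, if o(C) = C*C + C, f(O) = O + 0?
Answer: 15523979/132404 ≈ 117.25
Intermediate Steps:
f(O) = O
o(C) = C + C² (o(C) = C² + C = C + C²)
1425/o(f(-4)) - 49749/33101 = 1425/((-4*(1 - 4))) - 49749/33101 = 1425/((-4*(-3))) - 49749*1/33101 = 1425/12 - 49749/33101 = 1425*(1/12) - 49749/33101 = 475/4 - 49749/33101 = 15523979/132404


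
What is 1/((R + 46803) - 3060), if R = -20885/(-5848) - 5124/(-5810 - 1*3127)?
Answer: 17421192/762127406455 ≈ 2.2859e-5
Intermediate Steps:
R = 72204799/17421192 (R = -20885*(-1/5848) - 5124/(-5810 - 3127) = 20885/5848 - 5124/(-8937) = 20885/5848 - 5124*(-1/8937) = 20885/5848 + 1708/2979 = 72204799/17421192 ≈ 4.1447)
1/((R + 46803) - 3060) = 1/((72204799/17421192 + 46803) - 3060) = 1/(815436253975/17421192 - 3060) = 1/(762127406455/17421192) = 17421192/762127406455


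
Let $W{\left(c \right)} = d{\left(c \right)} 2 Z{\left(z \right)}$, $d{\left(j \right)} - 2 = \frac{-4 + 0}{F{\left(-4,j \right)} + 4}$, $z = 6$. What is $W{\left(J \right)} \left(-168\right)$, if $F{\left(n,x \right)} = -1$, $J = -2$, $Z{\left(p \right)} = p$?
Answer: $-1344$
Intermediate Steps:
$d{\left(j \right)} = \frac{2}{3}$ ($d{\left(j \right)} = 2 + \frac{-4 + 0}{-1 + 4} = 2 - \frac{4}{3} = \frac{2}{3}$)
$W{\left(c \right)} = 8$ ($W{\left(c \right)} = \frac{2}{3} \cdot 2 \cdot 6 = \frac{4}{3} \cdot 6 = 8$)
$W{\left(J \right)} \left(-168\right) = 8 \left(-168\right) = -1344$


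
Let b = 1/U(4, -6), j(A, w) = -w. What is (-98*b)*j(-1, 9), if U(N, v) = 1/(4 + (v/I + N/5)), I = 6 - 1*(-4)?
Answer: 18522/5 ≈ 3704.4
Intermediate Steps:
I = 10 (I = 6 + 4 = 10)
U(N, v) = 1/(4 + N/5 + v/10) (U(N, v) = 1/(4 + (v/10 + N/5)) = 1/(4 + (N/5 + v/10)) = 1/(4 + N/5 + v/10))
b = 21/5 (b = 1/(10/(40 - 6 + 2*4)) = 1/(10/(40 - 6 + 8)) = 1/(10/42) = 1/(10*(1/42)) = 1/(5/21) = 21/5 ≈ 4.2000)
(-98*b)*j(-1, 9) = (-98*21/5)*(-1*9) = -2058/5*(-9) = 18522/5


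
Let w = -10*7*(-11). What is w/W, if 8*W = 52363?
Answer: 6160/52363 ≈ 0.11764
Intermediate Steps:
W = 52363/8 (W = (⅛)*52363 = 52363/8 ≈ 6545.4)
w = 770 (w = -70*(-11) = 770)
w/W = 770/(52363/8) = 770*(8/52363) = 6160/52363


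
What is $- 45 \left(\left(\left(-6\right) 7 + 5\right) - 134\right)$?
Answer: $7695$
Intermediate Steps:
$- 45 \left(\left(\left(-6\right) 7 + 5\right) - 134\right) = - 45 \left(\left(-42 + 5\right) - 134\right) = - 45 \left(-37 - 134\right) = \left(-45\right) \left(-171\right) = 7695$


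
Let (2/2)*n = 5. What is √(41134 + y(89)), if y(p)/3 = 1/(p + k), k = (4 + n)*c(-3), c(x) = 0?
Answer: √325822681/89 ≈ 202.82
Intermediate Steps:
n = 5
k = 0 (k = (4 + 5)*0 = 9*0 = 0)
y(p) = 3/p (y(p) = 3/(p + 0) = 3/p)
√(41134 + y(89)) = √(41134 + 3/89) = √(3660929/89) = √325822681/89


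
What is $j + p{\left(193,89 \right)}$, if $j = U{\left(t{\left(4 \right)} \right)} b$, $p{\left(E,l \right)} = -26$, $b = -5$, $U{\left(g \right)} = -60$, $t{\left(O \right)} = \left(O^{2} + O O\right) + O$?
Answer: $274$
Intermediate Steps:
$t{\left(O \right)} = O + 2 O^{2}$ ($t{\left(O \right)} = \left(O^{2} + O^{2}\right) + O = 2 O^{2} + O = O + 2 O^{2}$)
$j = 300$ ($j = \left(-60\right) \left(-5\right) = 300$)
$j + p{\left(193,89 \right)} = 300 - 26 = 274$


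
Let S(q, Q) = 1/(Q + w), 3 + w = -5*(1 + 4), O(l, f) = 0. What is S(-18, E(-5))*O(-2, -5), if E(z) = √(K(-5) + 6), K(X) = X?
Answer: 0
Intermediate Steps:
w = -28 (w = -3 - 5*(1 + 4) = -3 - 5*5 = -3 - 25 = -28)
E(z) = 1 (E(z) = √(-5 + 6) = √1 = 1)
S(q, Q) = 1/(-28 + Q) (S(q, Q) = 1/(Q - 28) = 1/(-28 + Q))
S(-18, E(-5))*O(-2, -5) = 0/(-28 + 1) = 0/(-27) = -1/27*0 = 0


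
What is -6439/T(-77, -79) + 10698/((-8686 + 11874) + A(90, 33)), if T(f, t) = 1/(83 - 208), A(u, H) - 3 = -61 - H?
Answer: 2492708573/3097 ≈ 8.0488e+5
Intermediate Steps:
A(u, H) = -58 - H (A(u, H) = 3 + (-61 - H) = -58 - H)
T(f, t) = -1/125 (T(f, t) = 1/(-125) = -1/125)
-6439/T(-77, -79) + 10698/((-8686 + 11874) + A(90, 33)) = -6439/(-1/125) + 10698/((-8686 + 11874) + (-58 - 1*33)) = -6439*(-125) + 10698/(3188 + (-58 - 33)) = 804875 + 10698/(3188 - 91) = 804875 + 10698/3097 = 2492708573/3097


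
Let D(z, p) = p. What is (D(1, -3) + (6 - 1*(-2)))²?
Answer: 25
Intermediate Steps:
(D(1, -3) + (6 - 1*(-2)))² = (-3 + (6 - 1*(-2)))² = (-3 + (6 + 2))² = (-3 + 8)² = 5² = 25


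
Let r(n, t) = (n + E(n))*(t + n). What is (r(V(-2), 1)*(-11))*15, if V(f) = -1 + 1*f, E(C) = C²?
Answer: 1980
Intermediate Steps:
V(f) = -1 + f
r(n, t) = (n + t)*(n + n²) (r(n, t) = (n + n²)*(t + n) = (n + n²)*(n + t) = (n + t)*(n + n²))
(r(V(-2), 1)*(-11))*15 = (((-1 - 2)*((-1 - 2) + 1 + (-1 - 2)² + (-1 - 2)*1))*(-11))*15 = (-3*(-3 + 1 + (-3)² - 3*1)*(-11))*15 = (-3*(-3 + 1 + 9 - 3)*(-11))*15 = (-3*4*(-11))*15 = -12*(-11)*15 = 132*15 = 1980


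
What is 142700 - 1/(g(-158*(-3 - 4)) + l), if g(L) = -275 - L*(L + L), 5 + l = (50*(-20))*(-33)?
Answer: 344442410401/2413752 ≈ 1.4270e+5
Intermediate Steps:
l = 32995 (l = -5 + (50*(-20))*(-33) = -5 - 1000*(-33) = -5 + 33000 = 32995)
g(L) = -275 - 2*L**2 (g(L) = -275 - L*2*L = -275 - 2*L**2)
142700 - 1/(g(-158*(-3 - 4)) + l) = 142700 - 1/((-275 - 2*24964*(-3 - 4)**2) + 32995) = 142700 - 1/((-275 - 2*(-158*(-7))**2) + 32995) = 142700 - 1/((-275 - 2*1106**2) + 32995) = 142700 - 1/((-275 - 2*1223236) + 32995) = 142700 - 1/((-275 - 2446472) + 32995) = 142700 - 1/(-2446747 + 32995) = 142700 - 1/(-2413752) = 142700 - 1*(-1/2413752) = 142700 + 1/2413752 = 344442410401/2413752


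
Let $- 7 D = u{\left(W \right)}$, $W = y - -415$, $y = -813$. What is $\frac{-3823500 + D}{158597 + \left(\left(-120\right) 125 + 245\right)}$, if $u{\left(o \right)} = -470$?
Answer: $- \frac{13382015}{503447} \approx -26.581$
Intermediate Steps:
$W = -398$ ($W = -813 - -415 = -813 + 415 = -398$)
$D = \frac{470}{7}$ ($D = \left(- \frac{1}{7}\right) \left(-470\right) = \frac{470}{7} \approx 67.143$)
$\frac{-3823500 + D}{158597 + \left(\left(-120\right) 125 + 245\right)} = \frac{-3823500 + \frac{470}{7}}{158597 + \left(\left(-120\right) 125 + 245\right)} = - \frac{26764030}{7 \left(158597 + \left(-15000 + 245\right)\right)} = - \frac{26764030}{7 \left(158597 - 14755\right)} = - \frac{26764030}{7 \cdot 143842} = \left(- \frac{26764030}{7}\right) \frac{1}{143842} = - \frac{13382015}{503447}$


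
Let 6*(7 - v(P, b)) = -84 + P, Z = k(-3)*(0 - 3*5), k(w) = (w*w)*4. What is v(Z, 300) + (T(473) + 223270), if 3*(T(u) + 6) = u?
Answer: 670598/3 ≈ 2.2353e+5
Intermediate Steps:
T(u) = -6 + u/3
k(w) = 4*w² (k(w) = w²*4 = 4*w²)
Z = -540 (Z = (4*(-3)²)*(0 - 3*5) = (4*9)*(0 - 15) = 36*(-15) = -540)
v(P, b) = 21 - P/6 (v(P, b) = 7 - (-84 + P)/6 = 7 + (14 - P/6) = 21 - P/6)
v(Z, 300) + (T(473) + 223270) = (21 - ⅙*(-540)) + ((-6 + (⅓)*473) + 223270) = (21 + 90) + ((-6 + 473/3) + 223270) = 111 + (455/3 + 223270) = 111 + 670265/3 = 670598/3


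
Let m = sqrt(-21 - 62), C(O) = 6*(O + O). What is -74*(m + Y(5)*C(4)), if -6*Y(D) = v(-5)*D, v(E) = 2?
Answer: 5920 - 74*I*sqrt(83) ≈ 5920.0 - 674.17*I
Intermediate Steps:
C(O) = 12*O (C(O) = 6*(2*O) = 12*O)
Y(D) = -D/3
m = I*sqrt(83) (m = sqrt(-83) = I*sqrt(83) ≈ 9.1104*I)
-74*(m + Y(5)*C(4)) = -74*(I*sqrt(83) + (-1/3*5)*(12*4)) = -74*(I*sqrt(83) - 5/3*48) = -74*(I*sqrt(83) - 80) = -74*(-80 + I*sqrt(83)) = 5920 - 74*I*sqrt(83)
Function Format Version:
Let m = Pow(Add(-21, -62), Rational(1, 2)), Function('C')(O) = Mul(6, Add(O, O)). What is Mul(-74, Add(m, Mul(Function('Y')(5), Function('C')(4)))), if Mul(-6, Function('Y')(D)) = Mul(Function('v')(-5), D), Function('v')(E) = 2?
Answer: Add(5920, Mul(-74, I, Pow(83, Rational(1, 2)))) ≈ Add(5920.0, Mul(-674.17, I))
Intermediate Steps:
Function('C')(O) = Mul(12, O) (Function('C')(O) = Mul(6, Mul(2, O)) = Mul(12, O))
Function('Y')(D) = Mul(Rational(-1, 3), D) (Function('Y')(D) = Mul(Rational(-1, 6), Mul(2, D)) = Mul(Rational(-1, 3), D))
m = Mul(I, Pow(83, Rational(1, 2))) (m = Pow(-83, Rational(1, 2)) = Mul(I, Pow(83, Rational(1, 2))) ≈ Mul(9.1104, I))
Mul(-74, Add(m, Mul(Function('Y')(5), Function('C')(4)))) = Mul(-74, Add(Mul(I, Pow(83, Rational(1, 2))), Mul(Mul(Rational(-1, 3), 5), Mul(12, 4)))) = Mul(-74, Add(Mul(I, Pow(83, Rational(1, 2))), Mul(Rational(-5, 3), 48))) = Mul(-74, Add(Mul(I, Pow(83, Rational(1, 2))), -80)) = Mul(-74, Add(-80, Mul(I, Pow(83, Rational(1, 2))))) = Add(5920, Mul(-74, I, Pow(83, Rational(1, 2))))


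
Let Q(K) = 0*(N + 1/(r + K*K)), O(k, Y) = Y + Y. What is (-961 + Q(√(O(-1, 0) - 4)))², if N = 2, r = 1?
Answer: 923521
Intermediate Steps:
O(k, Y) = 2*Y
Q(K) = 0 (Q(K) = 0*(2 + 1/(1 + K*K)) = 0*(2 + 1/(1 + K²)) = 0)
(-961 + Q(√(O(-1, 0) - 4)))² = (-961 + 0)² = (-961)² = 923521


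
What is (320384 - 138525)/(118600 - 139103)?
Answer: -6271/707 ≈ -8.8699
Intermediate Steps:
(320384 - 138525)/(118600 - 139103) = 181859/(-20503) = 181859*(-1/20503) = -6271/707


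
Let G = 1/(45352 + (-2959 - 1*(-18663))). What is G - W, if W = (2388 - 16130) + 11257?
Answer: 151724161/61056 ≈ 2485.0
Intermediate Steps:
G = 1/61056 (G = 1/(45352 + (-2959 + 18663)) = 1/(45352 + 15704) = 1/61056 ≈ 1.6378e-5)
W = -2485 (W = -13742 + 11257 = -2485)
G - W = 1/61056 - 1*(-2485) = 1/61056 + 2485 = 151724161/61056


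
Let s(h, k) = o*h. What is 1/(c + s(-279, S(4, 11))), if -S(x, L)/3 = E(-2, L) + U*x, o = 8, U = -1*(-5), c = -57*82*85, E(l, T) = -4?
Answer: -1/399522 ≈ -2.5030e-6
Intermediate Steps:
c = -397290 (c = -4674*85 = -397290)
U = 5
S(x, L) = 12 - 15*x (S(x, L) = -3*(-4 + 5*x) = 12 - 15*x)
s(h, k) = 8*h
1/(c + s(-279, S(4, 11))) = 1/(-397290 + 8*(-279)) = 1/(-397290 - 2232) = 1/(-399522) = -1/399522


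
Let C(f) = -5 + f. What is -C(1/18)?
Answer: 89/18 ≈ 4.9444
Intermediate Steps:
-C(1/18) = -(-5 + 1/18) = -1*(-89/18) = 89/18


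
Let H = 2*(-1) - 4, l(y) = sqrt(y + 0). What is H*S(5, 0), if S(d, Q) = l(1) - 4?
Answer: 18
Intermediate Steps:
l(y) = sqrt(y)
S(d, Q) = -3 (S(d, Q) = sqrt(1) - 4 = 1 - 4 = -3)
H = -6 (H = -2 - 4 = -6)
H*S(5, 0) = -6*(-3) = 18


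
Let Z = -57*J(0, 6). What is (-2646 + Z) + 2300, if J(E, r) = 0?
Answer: -346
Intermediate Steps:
Z = 0 (Z = -57*0 = 0)
(-2646 + Z) + 2300 = (-2646 + 0) + 2300 = -2646 + 2300 = -346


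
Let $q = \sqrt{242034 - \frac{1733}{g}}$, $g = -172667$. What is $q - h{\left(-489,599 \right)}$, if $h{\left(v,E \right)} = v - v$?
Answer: $\frac{\sqrt{59636165708497}}{15697} \approx 491.97$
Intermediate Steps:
$h{\left(v,E \right)} = 0$
$q = \frac{\sqrt{59636165708497}}{15697}$ ($q = \sqrt{242034 - \frac{1733}{-172667}} = \sqrt{242034 - - \frac{1733}{172667}} = \sqrt{242034 + \frac{1733}{172667}} = \sqrt{\frac{41791286411}{172667}} = \frac{\sqrt{59636165708497}}{15697} \approx 491.97$)
$q - h{\left(-489,599 \right)} = \frac{\sqrt{59636165708497}}{15697} - 0 = \frac{\sqrt{59636165708497}}{15697} + 0 = \frac{\sqrt{59636165708497}}{15697}$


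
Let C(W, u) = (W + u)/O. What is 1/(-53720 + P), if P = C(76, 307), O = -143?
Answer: -143/7682343 ≈ -1.8614e-5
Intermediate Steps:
C(W, u) = -W/143 - u/143 (C(W, u) = (W + u)/(-143) = (W + u)*(-1/143) = -W/143 - u/143)
P = -383/143 (P = -1/143*76 - 1/143*307 = -76/143 - 307/143 = -383/143 ≈ -2.6783)
1/(-53720 + P) = 1/(-53720 - 383/143) = 1/(-7682343/143) = -143/7682343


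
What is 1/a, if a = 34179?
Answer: 1/34179 ≈ 2.9258e-5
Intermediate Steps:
1/a = 1/34179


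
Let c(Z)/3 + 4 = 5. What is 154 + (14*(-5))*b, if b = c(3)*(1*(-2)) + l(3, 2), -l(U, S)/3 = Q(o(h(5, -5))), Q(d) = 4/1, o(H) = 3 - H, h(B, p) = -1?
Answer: 1414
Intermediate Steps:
c(Z) = 3 (c(Z) = -12 + 3*5 = -12 + 15 = 3)
Q(d) = 4 (Q(d) = 4*1 = 4)
l(U, S) = -12 (l(U, S) = -3*4 = -12)
b = -18 (b = 3*(1*(-2)) - 12 = 3*(-2) - 12 = -6 - 12 = -18)
154 + (14*(-5))*b = 154 + (14*(-5))*(-18) = 154 - 70*(-18) = 154 + 1260 = 1414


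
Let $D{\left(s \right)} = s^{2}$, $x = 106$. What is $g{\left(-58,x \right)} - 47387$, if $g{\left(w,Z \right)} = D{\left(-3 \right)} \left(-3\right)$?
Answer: $-47414$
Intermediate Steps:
$g{\left(w,Z \right)} = -27$ ($g{\left(w,Z \right)} = \left(-3\right)^{2} \left(-3\right) = 9 \left(-3\right) = -27$)
$g{\left(-58,x \right)} - 47387 = -27 - 47387 = -47414$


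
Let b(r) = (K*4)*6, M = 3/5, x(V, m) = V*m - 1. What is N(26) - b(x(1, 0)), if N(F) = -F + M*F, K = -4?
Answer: 428/5 ≈ 85.600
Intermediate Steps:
x(V, m) = -1 + V*m
M = ⅗ (M = 3*(⅕) = ⅗ ≈ 0.60000)
N(F) = -2*F/5 (N(F) = -F + 3*F/5 = -2*F/5)
b(r) = -96 (b(r) = -4*4*6 = -16*6 = -96)
N(26) - b(x(1, 0)) = -⅖*26 - 1*(-96) = -52/5 + 96 = 428/5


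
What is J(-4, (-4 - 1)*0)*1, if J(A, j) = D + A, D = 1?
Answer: -3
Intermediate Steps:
J(A, j) = 1 + A
J(-4, (-4 - 1)*0)*1 = (1 - 4)*1 = -3*1 = -3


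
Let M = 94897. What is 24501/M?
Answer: 24501/94897 ≈ 0.25819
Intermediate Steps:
24501/M = 24501/94897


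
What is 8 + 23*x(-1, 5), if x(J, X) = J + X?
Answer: 100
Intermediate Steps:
8 + 23*x(-1, 5) = 8 + 23*(-1 + 5) = 8 + 23*4 = 8 + 92 = 100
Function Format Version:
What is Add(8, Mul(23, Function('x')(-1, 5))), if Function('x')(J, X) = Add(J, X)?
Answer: 100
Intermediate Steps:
Add(8, Mul(23, Function('x')(-1, 5))) = Add(8, Mul(23, Add(-1, 5))) = Add(8, Mul(23, 4)) = Add(8, 92) = 100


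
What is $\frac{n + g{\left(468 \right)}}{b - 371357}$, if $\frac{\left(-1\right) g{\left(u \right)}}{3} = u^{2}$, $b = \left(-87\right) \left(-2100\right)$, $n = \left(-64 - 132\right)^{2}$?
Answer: $\frac{618656}{188657} \approx 3.2793$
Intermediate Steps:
$n = 38416$ ($n = \left(-196\right)^{2} = 38416$)
$b = 182700$
$g{\left(u \right)} = - 3 u^{2}$
$\frac{n + g{\left(468 \right)}}{b - 371357} = \frac{38416 - 3 \cdot 468^{2}}{182700 - 371357} = \frac{38416 - 657072}{-188657} = \left(38416 - 657072\right) \left(- \frac{1}{188657}\right) = \left(-618656\right) \left(- \frac{1}{188657}\right) = \frac{618656}{188657}$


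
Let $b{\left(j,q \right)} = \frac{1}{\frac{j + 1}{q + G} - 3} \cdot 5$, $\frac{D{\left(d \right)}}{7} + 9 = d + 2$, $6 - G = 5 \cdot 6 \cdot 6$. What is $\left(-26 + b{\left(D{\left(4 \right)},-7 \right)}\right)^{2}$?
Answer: $\frac{210337009}{273529} \approx 768.98$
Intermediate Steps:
$G = -174$ ($G = 6 - 5 \cdot 6 \cdot 6 = 6 - 30 \cdot 6 = 6 - 180 = -174$)
$D{\left(d \right)} = -49 + 7 d$ ($D{\left(d \right)} = -63 + 7 \left(d + 2\right) = -63 + 7 \left(2 + d\right) = -63 + \left(14 + 7 d\right) = -49 + 7 d$)
$b{\left(j,q \right)} = \frac{5}{-3 + \frac{1 + j}{-174 + q}}$ ($b{\left(j,q \right)} = \frac{1}{\frac{j + 1}{q - 174} - 3} \cdot 5 = \frac{1}{\frac{1 + j}{-174 + q} - 3} \cdot 5 = \frac{1}{-3 + \frac{1 + j}{-174 + q}} 5 = \frac{5}{-3 + \frac{1 + j}{-174 + q}}$)
$\left(-26 + b{\left(D{\left(4 \right)},-7 \right)}\right)^{2} = \left(-26 + \frac{5 \left(-174 - 7\right)}{523 + \left(-49 + 7 \cdot 4\right) - -21}\right)^{2} = \left(-26 + 5 \frac{1}{523 + \left(-49 + 28\right) + 21} \left(-181\right)\right)^{2} = \left(-26 + 5 \frac{1}{523 - 21 + 21} \left(-181\right)\right)^{2} = \left(-26 + 5 \cdot \frac{1}{523} \left(-181\right)\right)^{2} = \left(-26 - \frac{905}{523}\right)^{2} = \left(- \frac{14503}{523}\right)^{2} = \frac{210337009}{273529}$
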